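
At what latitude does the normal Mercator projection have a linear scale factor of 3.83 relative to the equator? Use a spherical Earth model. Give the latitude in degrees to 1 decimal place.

74.9°

Mercator scale is k = sec φ = 1/cos φ.
1/cos φ = 3.83  ⇒  cos φ = 0.2611  ⇒  φ = arccos(0.2611) ≈ 74.9°.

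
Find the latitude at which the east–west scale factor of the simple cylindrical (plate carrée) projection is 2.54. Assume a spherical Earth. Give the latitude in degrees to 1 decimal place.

Plate carrée: h = 1, k = sec φ along parallels.
sec φ = 2.54  ⇒  cos φ = 0.3937  ⇒  φ ≈ 66.8°.

66.8°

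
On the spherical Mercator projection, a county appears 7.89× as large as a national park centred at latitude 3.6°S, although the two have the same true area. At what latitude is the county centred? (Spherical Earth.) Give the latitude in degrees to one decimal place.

Mercator areal scale is sec²φ, so apparent-area ratio = sec²φ₁ / sec²φ₂ = cos²φ₂ / cos²φ₁.
cos²φ₂ / cos²φ₁ = 7.89  ⇒  cos φ₁ = cos 3.6° / √7.89 = 0.9980/2.809 = 0.3553.
φ₁ = arccos(0.3553) ≈ 69.2°.

69.2°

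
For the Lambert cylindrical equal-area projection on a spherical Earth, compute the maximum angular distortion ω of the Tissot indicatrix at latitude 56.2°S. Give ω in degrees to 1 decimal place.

63.7°

The Lambert cylindrical equal-area projection is the cylindrical equal-area projection with its standard parallel at the equator (φ₀ = 0). For cylindrical equal-area with standard parallel φ₀, h = cos φ / cos φ₀ and k = cos φ₀ / cos φ, so h·k = 1.
At 56.2°: h = 0.5563, k = 1.798; principal scales a = 1.798, b = 0.5563.
sin(ω/2) = (a − b)/(a + b) = 1.241/2.354 = 0.5273, so ω = 2 arcsin(0.5273) ≈ 63.7°.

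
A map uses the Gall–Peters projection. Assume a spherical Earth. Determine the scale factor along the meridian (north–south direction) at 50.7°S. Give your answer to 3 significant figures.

0.896

The Gall–Peters projection is cylindrical equal-area with φ₀ = 45°. For cylindrical equal-area with standard parallel φ₀, h = cos φ / cos φ₀ and k = cos φ₀ / cos φ, so h·k = 1.
h = cos 50.7° / cos 45° = 0.6334/0.7071 = 0.8957.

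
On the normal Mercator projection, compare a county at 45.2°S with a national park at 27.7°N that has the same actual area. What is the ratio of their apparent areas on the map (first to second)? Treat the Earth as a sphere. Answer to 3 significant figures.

Mercator is conformal with k = sec φ, so areal scale = k² = sec²φ.
At 45.2°: sec²(45.2°) = 1/0.7046² = 2.014.
At 27.7°: sec²(27.7°) = 1/0.8854² = 1.276.
Ratio = 2.014/1.276 = cos²(27.7°)/cos²(45.2°) ≈ 1.58.

1.58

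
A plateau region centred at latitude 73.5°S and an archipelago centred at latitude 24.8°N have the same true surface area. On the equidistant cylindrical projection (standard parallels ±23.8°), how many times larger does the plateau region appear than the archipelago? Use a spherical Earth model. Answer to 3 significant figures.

3.20

With standard parallel φ₀ = 23.8°, the equirectangular projection gives x = Rλ cos φ₀, y = Rφ, so h = 1 and k = cos 23.8° / cos φ.
Areal scale at 73.5°: h·k = 1.000 × 3.222 = 3.222.
Areal scale at 24.8°: h·k = 1.000 × 1.008 = 1.008.
Ratio = 3.222/1.008 ≈ 3.20.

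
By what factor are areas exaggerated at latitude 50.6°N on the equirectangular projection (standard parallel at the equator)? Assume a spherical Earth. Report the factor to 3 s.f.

For the equirectangular projection with φ₀ = 0 (plate carrée), h = 1 along meridians and k = sec φ along parallels.
Areal scale = h·k = 1 × sec φ; at 50.6°, h = 1.000, k = 1.575, so h·k = 1.575.

1.58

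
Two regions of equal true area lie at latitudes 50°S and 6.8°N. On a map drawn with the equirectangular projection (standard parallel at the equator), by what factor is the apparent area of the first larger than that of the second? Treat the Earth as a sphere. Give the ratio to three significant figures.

For the equirectangular projection with φ₀ = 0 (plate carrée), h = 1 along meridians and k = sec φ along parallels.
Areal scale at 50°: h·k = 1.000 × 1.556 = 1.556.
Areal scale at 6.8°: h·k = 1.000 × 1.007 = 1.007.
Ratio = 1.556/1.007 ≈ 1.54.

1.54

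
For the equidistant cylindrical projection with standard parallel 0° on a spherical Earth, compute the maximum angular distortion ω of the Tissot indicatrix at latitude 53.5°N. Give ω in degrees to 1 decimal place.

In the plate carrée (x = Rλ, y = Rφ), meridians are true-scale (h = 1) and parallels are stretched by k = sec φ.
At 53.5°: h = 1.000, k = 1.681; principal scales a = 1.681, b = 1.000.
sin(ω/2) = (a − b)/(a + b) = 0.6812/2.681 = 0.2541, so ω = 2 arcsin(0.2541) ≈ 29.4°.

29.4°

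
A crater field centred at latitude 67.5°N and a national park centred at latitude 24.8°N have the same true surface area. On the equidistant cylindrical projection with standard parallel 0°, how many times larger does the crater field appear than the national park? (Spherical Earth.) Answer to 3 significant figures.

For the equirectangular projection with φ₀ = 0 (plate carrée), h = 1 along meridians and k = sec φ along parallels.
Areal scale at 67.5°: h·k = 1.000 × 2.613 = 2.613.
Areal scale at 24.8°: h·k = 1.000 × 1.102 = 1.102.
Ratio = 2.613/1.102 ≈ 2.37.

2.37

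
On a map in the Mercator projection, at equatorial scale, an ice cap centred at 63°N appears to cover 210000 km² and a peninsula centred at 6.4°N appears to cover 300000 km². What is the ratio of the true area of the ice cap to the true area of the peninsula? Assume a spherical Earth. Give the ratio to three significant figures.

0.146

On Mercator the areal scale is sec²φ, so true area = apparent × cos²φ.
True area of ice cap: 210000 × cos²(63°) = 210000 × 0.2061 = 43280 km².
True area of peninsula: 300000 × cos²(6.4°) = 300000 × 0.9876 = 296300 km².
Ratio = 43280 / 296300 ≈ 0.146.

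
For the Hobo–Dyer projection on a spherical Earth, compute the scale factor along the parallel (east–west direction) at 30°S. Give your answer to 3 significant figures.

The Hobo–Dyer projection is cylindrical equal-area with φ₀ = 37.5°. Cylindrical equal-area (φ₀ = 37.5°): h = cos φ / cos 37.5° along meridians, k = cos 37.5° / cos φ along parallels; h·k = 1.
k = cos 37.5° / cos 30° = 0.7934/0.8660 = 0.9161.

0.916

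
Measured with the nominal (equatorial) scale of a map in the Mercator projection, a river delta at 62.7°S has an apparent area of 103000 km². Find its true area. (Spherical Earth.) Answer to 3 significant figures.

For Mercator, h = k = sec φ (a conformal cylindrical projection has a single point scale, 1/cos φ).
Areal scale = k² = sec²φ = 1/cos²(62.7°) = 1/0.4586² = 4.754.
True area = apparent / (areal scale) = 103000 / 4.754 ≈ 21700 km².

21700 km²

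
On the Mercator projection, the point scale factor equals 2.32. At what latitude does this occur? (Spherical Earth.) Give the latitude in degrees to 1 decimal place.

64.5°

Mercator scale is k = sec φ = 1/cos φ.
1/cos φ = 2.32  ⇒  cos φ = 0.4310  ⇒  φ = arccos(0.4310) ≈ 64.5°.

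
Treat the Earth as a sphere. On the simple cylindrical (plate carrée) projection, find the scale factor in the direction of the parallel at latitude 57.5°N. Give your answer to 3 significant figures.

In the plate carrée (x = Rλ, y = Rφ), meridians are true-scale (h = 1) and parallels are stretched by k = sec φ.
k = 1/cos 57.5° = 1/0.5373 = 1.861.

1.86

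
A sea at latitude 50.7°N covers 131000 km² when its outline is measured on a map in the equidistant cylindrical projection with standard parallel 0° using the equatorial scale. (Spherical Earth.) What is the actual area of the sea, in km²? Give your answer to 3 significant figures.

Plate carrée maps x = Rλ, y = Rφ. The meridian scale is h = 1 and the parallel scale is k = 1/cos φ = sec φ.
Areal scale = h·k = 1 × sec φ; at 50.7°, h = 1.000, k = 1.579, so h·k = 1.579.
True area = apparent / (areal scale) = 131000 / 1.579 ≈ 83000 km².

83000 km²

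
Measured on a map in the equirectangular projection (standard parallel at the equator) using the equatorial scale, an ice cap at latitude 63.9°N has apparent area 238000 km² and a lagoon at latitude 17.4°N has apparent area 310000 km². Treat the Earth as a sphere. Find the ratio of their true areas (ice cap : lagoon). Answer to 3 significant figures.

On the plate carrée, areal scale = h·k = 1 × sec φ, so true area = apparent × cos φ.
True area of ice cap: 238000 × cos(63.9°) = 238000 × 0.4399 = 104700 km².
True area of lagoon: 310000 × cos(17.4°) = 310000 × 0.9542 = 295800 km².
Ratio = 104700 / 295800 ≈ 0.354.

0.354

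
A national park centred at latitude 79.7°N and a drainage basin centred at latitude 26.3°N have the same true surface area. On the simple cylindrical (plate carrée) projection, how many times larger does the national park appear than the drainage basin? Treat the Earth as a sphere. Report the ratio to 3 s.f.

Plate carrée maps x = Rλ, y = Rφ. The meridian scale is h = 1 and the parallel scale is k = 1/cos φ = sec φ.
Areal scale at 79.7°: h·k = 1.000 × 5.593 = 5.593.
Areal scale at 26.3°: h·k = 1.000 × 1.115 = 1.115.
Ratio = 5.593/1.115 ≈ 5.01.

5.01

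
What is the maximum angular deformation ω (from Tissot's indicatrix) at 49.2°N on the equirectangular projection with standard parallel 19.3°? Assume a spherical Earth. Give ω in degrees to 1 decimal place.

20.9°

With standard parallel φ₀ = 19.3°, the equirectangular projection gives x = Rλ cos φ₀, y = Rφ, so h = 1 and k = cos 19.3° / cos φ.
At 49.2°: h = 1.000, k = 1.444; principal scales a = 1.444, b = 1.000.
sin(ω/2) = (a − b)/(a + b) = 0.4444/2.444 = 0.1818, so ω = 2 arcsin(0.1818) ≈ 20.9°.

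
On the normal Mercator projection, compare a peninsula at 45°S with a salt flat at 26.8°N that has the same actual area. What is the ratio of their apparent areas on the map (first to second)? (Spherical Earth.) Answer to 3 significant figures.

1.59

On Mercator, area is exaggerated by sec²φ = 1/cos²φ.
At 45°: sec²(45°) = 1/0.7071² = 2.000.
At 26.8°: sec²(26.8°) = 1/0.8926² = 1.255.
Ratio = 2.000/1.255 = cos²(26.8°)/cos²(45°) ≈ 1.59.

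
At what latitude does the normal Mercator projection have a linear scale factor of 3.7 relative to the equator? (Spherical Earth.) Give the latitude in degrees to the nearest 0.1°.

Mercator scale is k = sec φ = 1/cos φ.
1/cos φ = 3.7  ⇒  cos φ = 0.2703  ⇒  φ = arccos(0.2703) ≈ 74.3°.

74.3°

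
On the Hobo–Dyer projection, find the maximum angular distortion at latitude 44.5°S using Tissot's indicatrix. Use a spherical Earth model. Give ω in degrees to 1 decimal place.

Hobo–Dyer is a cylindrical equal-area projection with standard parallels at ±37.5°. For cylindrical equal-area with standard parallel φ₀, h = cos φ / cos φ₀ and k = cos φ₀ / cos φ, so h·k = 1.
At 44.5°: h = 0.8990, k = 1.112; principal scales a = 1.112, b = 0.8990.
sin(ω/2) = (a − b)/(a + b) = 0.2133/2.011 = 0.1060, so ω = 2 arcsin(0.1060) ≈ 12.2°.

12.2°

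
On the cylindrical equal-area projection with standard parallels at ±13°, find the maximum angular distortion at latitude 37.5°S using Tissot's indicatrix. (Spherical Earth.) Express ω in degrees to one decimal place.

23.4°

For cylindrical equal-area with standard parallel φ₀, h = cos φ / cos φ₀ and k = cos φ₀ / cos φ, so h·k = 1.
At 37.5°: h = 0.8142, k = 1.228; principal scales a = 1.228, b = 0.8142.
sin(ω/2) = (a − b)/(a + b) = 0.4139/2.042 = 0.2027, so ω = 2 arcsin(0.2027) ≈ 23.4°.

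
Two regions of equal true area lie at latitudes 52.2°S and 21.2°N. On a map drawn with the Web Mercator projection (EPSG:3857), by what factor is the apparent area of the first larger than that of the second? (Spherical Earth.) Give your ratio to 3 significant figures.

2.31

Mercator areal scale is sec²φ.
At 52.2°: sec²(52.2°) = 1/0.6129² = 2.662.
At 21.2°: sec²(21.2°) = 1/0.9323² = 1.150.
Ratio = 2.662/1.150 = cos²(21.2°)/cos²(52.2°) ≈ 2.31.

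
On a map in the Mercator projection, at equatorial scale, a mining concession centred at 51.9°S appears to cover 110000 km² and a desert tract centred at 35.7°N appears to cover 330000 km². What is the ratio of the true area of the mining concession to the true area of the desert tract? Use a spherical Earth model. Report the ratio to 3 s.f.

0.192

On Mercator the areal scale is sec²φ, so true area = apparent × cos²φ.
True area of mining concession: 110000 × cos²(51.9°) = 110000 × 0.3807 = 41880 km².
True area of desert tract: 330000 × cos²(35.7°) = 330000 × 0.6595 = 217600 km².
Ratio = 41880 / 217600 ≈ 0.192.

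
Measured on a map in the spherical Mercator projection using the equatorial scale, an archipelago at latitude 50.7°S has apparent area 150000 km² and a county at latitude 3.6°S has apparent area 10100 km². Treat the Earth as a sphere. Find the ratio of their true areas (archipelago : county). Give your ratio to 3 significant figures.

Mercator's areal exaggeration is sec²φ; hence true area = (apparent area) · cos²φ.
True area of archipelago: 150000 × cos²(50.7°) = 150000 × 0.4012 = 60180 km².
True area of county: 10100 × cos²(3.6°) = 10100 × 0.9961 = 10060 km².
Ratio = 60180 / 10060 ≈ 5.98.

5.98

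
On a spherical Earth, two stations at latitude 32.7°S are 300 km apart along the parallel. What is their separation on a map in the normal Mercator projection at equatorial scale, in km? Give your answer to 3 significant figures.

357 km

For Mercator, h = k = sec φ (a conformal cylindrical projection has a single point scale, 1/cos φ).
Along the parallel, k = sec 32.7° = 1/0.8415 = 1.188.
Map distance = 300 × 1.188 ≈ 357 km.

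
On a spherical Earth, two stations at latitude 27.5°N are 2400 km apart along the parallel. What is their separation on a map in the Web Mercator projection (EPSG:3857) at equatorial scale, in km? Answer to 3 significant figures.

The Mercator projection is conformal; its linear scale factor is the same in every direction and equals sec φ = 1/cos φ.
Along the parallel, k = sec 27.5° = 1/0.8870 = 1.127.
Map distance = 2400 × 1.127 ≈ 2710 km.

2710 km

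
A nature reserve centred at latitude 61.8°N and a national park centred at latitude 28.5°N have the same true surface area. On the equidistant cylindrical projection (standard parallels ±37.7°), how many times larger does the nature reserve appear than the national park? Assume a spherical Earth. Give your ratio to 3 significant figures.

In the equirectangular projection with standard parallel φ₀ = 37.7° (x = Rλ cos φ₀, y = Rφ), meridians are true-scale (h = 1) and the parallel scale is k = cos φ₀ / cos φ.
Areal scale at 61.8°: h·k = 1.000 × 1.674 = 1.674.
Areal scale at 28.5°: h·k = 1.000 × 0.9003 = 0.9003.
Ratio = 1.674/0.9003 ≈ 1.86.

1.86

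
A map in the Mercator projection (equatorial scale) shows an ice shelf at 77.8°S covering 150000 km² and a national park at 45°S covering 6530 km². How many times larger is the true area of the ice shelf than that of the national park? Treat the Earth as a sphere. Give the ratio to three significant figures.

On Mercator the areal scale is sec²φ, so true area = apparent × cos²φ.
True area of ice shelf: 150000 × cos²(77.8°) = 150000 × 0.04466 = 6699 km².
True area of national park: 6530 × cos²(45°) = 6530 × 0.5000 = 3265 km².
Ratio = 6699 / 3265 ≈ 2.05.

2.05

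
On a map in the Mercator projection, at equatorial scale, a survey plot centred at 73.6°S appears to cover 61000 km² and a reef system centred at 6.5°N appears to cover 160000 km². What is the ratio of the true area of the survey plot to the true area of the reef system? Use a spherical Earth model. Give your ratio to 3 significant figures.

Since Mercator area scale is 1/cos²φ, the true area equals the apparent area multiplied by cos²φ.
True area of survey plot: 61000 × cos²(73.6°) = 61000 × 0.07972 = 4863 km².
True area of reef system: 160000 × cos²(6.5°) = 160000 × 0.9872 = 157900 km².
Ratio = 4863 / 157900 ≈ 0.0308.

0.0308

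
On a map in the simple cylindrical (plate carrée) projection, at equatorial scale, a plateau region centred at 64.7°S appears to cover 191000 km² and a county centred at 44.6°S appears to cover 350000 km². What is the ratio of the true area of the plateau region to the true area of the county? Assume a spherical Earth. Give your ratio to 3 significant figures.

0.328

On the plate carrée, areal scale = h·k = 1 × sec φ, so true area = apparent × cos φ.
True area of plateau region: 191000 × cos(64.7°) = 191000 × 0.4274 = 81630 km².
True area of county: 350000 × cos(44.6°) = 350000 × 0.7120 = 249200 km².
Ratio = 81630 / 249200 ≈ 0.328.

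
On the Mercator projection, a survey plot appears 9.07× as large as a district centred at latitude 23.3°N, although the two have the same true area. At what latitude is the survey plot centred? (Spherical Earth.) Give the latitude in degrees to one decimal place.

On Mercator, (apparent₁)/(apparent₂) = sec²φ₁ / sec²φ₂ when true areas are equal.
cos²φ₂ / cos²φ₁ = 9.07  ⇒  cos φ₁ = cos 23.3° / √9.07 = 0.9184/3.012 = 0.3050.
φ₁ = arccos(0.3050) ≈ 72.2°.

72.2°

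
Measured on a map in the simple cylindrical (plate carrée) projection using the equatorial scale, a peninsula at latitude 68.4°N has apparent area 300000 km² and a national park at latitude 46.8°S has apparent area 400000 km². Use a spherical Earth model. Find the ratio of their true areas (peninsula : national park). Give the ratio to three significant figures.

Plate carrée has h = 1 and k = sec φ, giving areal scale sec φ; true area = (apparent area) · cos φ.
True area of peninsula: 300000 × cos(68.4°) = 300000 × 0.3681 = 110400 km².
True area of national park: 400000 × cos(46.8°) = 400000 × 0.6845 = 273800 km².
Ratio = 110400 / 273800 ≈ 0.403.

0.403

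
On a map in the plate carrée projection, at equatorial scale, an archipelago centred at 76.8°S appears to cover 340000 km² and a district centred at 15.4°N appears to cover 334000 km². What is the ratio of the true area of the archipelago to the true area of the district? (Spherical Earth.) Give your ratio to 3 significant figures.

Plate carrée has h = 1 and k = sec φ, giving areal scale sec φ; true area = (apparent area) · cos φ.
True area of archipelago: 340000 × cos(76.8°) = 340000 × 0.2284 = 77640 km².
True area of district: 334000 × cos(15.4°) = 334000 × 0.9641 = 322000 km².
Ratio = 77640 / 322000 ≈ 0.241.

0.241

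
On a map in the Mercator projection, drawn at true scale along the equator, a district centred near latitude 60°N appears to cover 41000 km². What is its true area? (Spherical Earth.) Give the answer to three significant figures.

For Mercator, h = k = sec φ (a conformal cylindrical projection has a single point scale, 1/cos φ).
Areal scale = k² = sec²φ = 1/cos²(60°) = 1/0.5000² = 4.000.
True area = apparent / (areal scale) = 41000 / 4.000 ≈ 10300 km².

10300 km²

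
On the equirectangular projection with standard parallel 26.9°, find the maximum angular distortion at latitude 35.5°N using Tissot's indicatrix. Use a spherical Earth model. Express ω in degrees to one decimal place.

The equidistant cylindrical projection with φ₀ = 26.9° has h = 1 (meridians true) and k = cos φ₀ / cos φ along parallels.
At 35.5°: h = 1.000, k = 1.095; principal scales a = 1.095, b = 1.000.
sin(ω/2) = (a − b)/(a + b) = 0.09542/2.095 = 0.04554, so ω = 2 arcsin(0.04554) ≈ 5.2°.

5.2°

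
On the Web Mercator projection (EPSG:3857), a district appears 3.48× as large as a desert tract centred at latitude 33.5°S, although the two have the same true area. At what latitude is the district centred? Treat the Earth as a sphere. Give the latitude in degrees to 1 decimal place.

63.4°

Mercator areal scale is sec²φ, so apparent-area ratio = sec²φ₁ / sec²φ₂ = cos²φ₂ / cos²φ₁.
cos²φ₂ / cos²φ₁ = 3.48  ⇒  cos φ₁ = cos 33.5° / √3.48 = 0.8339/1.865 = 0.4470.
φ₁ = arccos(0.4470) ≈ 63.4°.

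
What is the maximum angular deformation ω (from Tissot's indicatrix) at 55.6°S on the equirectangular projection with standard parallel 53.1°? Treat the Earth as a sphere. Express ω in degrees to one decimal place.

3.5°

In the equirectangular projection with standard parallel φ₀ = 53.1° (x = Rλ cos φ₀, y = Rφ), meridians are true-scale (h = 1) and the parallel scale is k = cos φ₀ / cos φ.
At 55.6°: h = 1.000, k = 1.063; principal scales a = 1.063, b = 1.000.
sin(ω/2) = (a − b)/(a + b) = 0.06275/2.063 = 0.03042, so ω = 2 arcsin(0.03042) ≈ 3.5°.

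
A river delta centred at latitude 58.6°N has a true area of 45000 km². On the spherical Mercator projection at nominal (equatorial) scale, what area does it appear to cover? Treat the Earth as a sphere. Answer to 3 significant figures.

166000 km²

For Mercator, h = k = sec φ (a conformal cylindrical projection has a single point scale, 1/cos φ).
Areal scale = k² = sec²φ = 1/cos²(58.6°) = 1/0.5210² = 3.684.
Apparent area = 45000 × 3.684 ≈ 166000 km².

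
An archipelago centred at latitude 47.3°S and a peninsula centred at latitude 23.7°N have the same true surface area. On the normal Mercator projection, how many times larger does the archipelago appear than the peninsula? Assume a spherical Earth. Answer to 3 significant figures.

1.82

Mercator is conformal with k = sec φ, so areal scale = k² = sec²φ.
At 47.3°: sec²(47.3°) = 1/0.6782² = 2.174.
At 23.7°: sec²(23.7°) = 1/0.9157² = 1.193.
Ratio = 2.174/1.193 = cos²(23.7°)/cos²(47.3°) ≈ 1.82.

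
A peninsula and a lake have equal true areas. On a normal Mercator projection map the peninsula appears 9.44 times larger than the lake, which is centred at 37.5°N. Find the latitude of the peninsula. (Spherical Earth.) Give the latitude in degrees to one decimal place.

For equal true areas on Mercator, apparent areas scale as sec²φ, so the ratio is cos²φ₂ / cos²φ₁.
cos²φ₂ / cos²φ₁ = 9.44  ⇒  cos φ₁ = cos 37.5° / √9.44 = 0.7934/3.072 = 0.2582.
φ₁ = arccos(0.2582) ≈ 75.0°.

75.0°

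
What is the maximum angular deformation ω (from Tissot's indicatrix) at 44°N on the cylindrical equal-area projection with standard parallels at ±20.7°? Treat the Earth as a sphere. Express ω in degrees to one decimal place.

A cylindrical equal-area projection with standard parallel φ₀ has meridian scale h = cos φ / cos φ₀ and parallel scale k = cos φ₀ / cos φ (so areas are preserved, h·k = 1).
At 44°: h = 0.7690, k = 1.300; principal scales a = 1.300, b = 0.7690.
sin(ω/2) = (a − b)/(a + b) = 0.5314/2.069 = 0.2568, so ω = 2 arcsin(0.2568) ≈ 29.8°.

29.8°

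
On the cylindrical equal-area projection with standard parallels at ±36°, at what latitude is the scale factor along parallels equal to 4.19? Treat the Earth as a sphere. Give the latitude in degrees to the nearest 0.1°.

78.9°

A cylindrical equal-area projection with standard parallel φ₀ has meridian scale h = cos φ / cos φ₀ and parallel scale k = cos φ₀ / cos φ (so areas are preserved, h·k = 1).
k = cos φ₀ / cos φ = 4.19  ⇒  cos φ = cos 36° / 4.19 = 0.1931.
φ = arccos(0.1931) ≈ 78.9°.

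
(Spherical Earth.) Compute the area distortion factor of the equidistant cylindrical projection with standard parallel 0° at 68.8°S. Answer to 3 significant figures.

For the equirectangular projection with φ₀ = 0 (plate carrée), h = 1 along meridians and k = sec φ along parallels.
Areal scale = h·k = 1 × sec φ; at 68.8°, h = 1.000, k = 2.765, so h·k = 2.765.

2.77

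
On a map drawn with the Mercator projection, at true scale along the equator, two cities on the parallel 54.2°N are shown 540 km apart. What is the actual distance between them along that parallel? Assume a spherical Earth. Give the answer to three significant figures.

For Mercator, h = k = sec φ (a conformal cylindrical projection has a single point scale, 1/cos φ).
Along the parallel at 54.2°, map distances are exaggerated by k = sec 54.2° = 1.710.
True distance = 540 / 1.710 = 540 × cos 54.2° ≈ 316 km.

316 km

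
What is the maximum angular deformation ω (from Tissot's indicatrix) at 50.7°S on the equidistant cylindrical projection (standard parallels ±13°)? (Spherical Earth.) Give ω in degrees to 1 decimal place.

24.5°

In the equirectangular projection with standard parallel φ₀ = 13° (x = Rλ cos φ₀, y = Rφ), meridians are true-scale (h = 1) and the parallel scale is k = cos φ₀ / cos φ.
At 50.7°: h = 1.000, k = 1.538; principal scales a = 1.538, b = 1.000.
sin(ω/2) = (a − b)/(a + b) = 0.5384/2.538 = 0.2121, so ω = 2 arcsin(0.2121) ≈ 24.5°.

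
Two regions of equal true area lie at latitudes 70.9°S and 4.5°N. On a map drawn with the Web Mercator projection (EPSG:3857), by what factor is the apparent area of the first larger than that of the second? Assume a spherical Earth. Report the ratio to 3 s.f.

Mercator is conformal with k = sec φ, so areal scale = k² = sec²φ.
At 70.9°: sec²(70.9°) = 1/0.3272² = 9.340.
At 4.5°: sec²(4.5°) = 1/0.9969² = 1.006.
Ratio = 9.340/1.006 = cos²(4.5°)/cos²(70.9°) ≈ 9.28.

9.28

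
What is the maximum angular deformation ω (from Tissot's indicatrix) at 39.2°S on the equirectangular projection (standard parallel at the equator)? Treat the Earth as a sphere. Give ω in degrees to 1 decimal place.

14.6°

Plate carrée maps x = Rλ, y = Rφ. The meridian scale is h = 1 and the parallel scale is k = 1/cos φ = sec φ.
At 39.2°: h = 1.000, k = 1.290; principal scales a = 1.290, b = 1.000.
sin(ω/2) = (a − b)/(a + b) = 0.2904/2.290 = 0.1268, so ω = 2 arcsin(0.1268) ≈ 14.6°.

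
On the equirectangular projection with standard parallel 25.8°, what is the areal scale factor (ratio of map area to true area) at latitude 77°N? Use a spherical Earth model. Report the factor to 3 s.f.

4.00

With standard parallel φ₀ = 25.8°, the equirectangular projection gives x = Rλ cos φ₀, y = Rφ, so h = 1 and k = cos 25.8° / cos φ.
Areal scale = h·k = 1 × cos φ₀ / cos φ; at 77°, h = 1.000, k = 4.002, so h·k = 4.002.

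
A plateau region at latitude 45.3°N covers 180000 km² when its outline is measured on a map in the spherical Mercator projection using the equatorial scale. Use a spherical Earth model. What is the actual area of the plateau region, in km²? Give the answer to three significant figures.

For Mercator, h = k = sec φ (a conformal cylindrical projection has a single point scale, 1/cos φ).
Areal scale = k² = sec²φ = 1/cos²(45.3°) = 1/0.7034² = 2.021.
True area = apparent / (areal scale) = 180000 / 2.021 ≈ 89100 km².

89100 km²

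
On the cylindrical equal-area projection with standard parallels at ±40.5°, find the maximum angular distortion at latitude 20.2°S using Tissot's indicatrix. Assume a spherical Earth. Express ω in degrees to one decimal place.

For cylindrical equal-area with standard parallel φ₀, h = cos φ / cos φ₀ and k = cos φ₀ / cos φ, so h·k = 1.
At 20.2°: h = 1.234, k = 0.8102; principal scales a = 1.234, b = 0.8102.
sin(ω/2) = (a − b)/(a + b) = 0.4240/2.044 = 0.2074, so ω = 2 arcsin(0.2074) ≈ 23.9°.

23.9°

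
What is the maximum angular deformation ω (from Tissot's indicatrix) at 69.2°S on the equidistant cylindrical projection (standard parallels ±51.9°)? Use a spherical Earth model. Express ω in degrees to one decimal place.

With standard parallel φ₀ = 51.9°, the equirectangular projection gives x = Rλ cos φ₀, y = Rφ, so h = 1 and k = cos 51.9° / cos φ.
At 69.2°: h = 1.000, k = 1.738; principal scales a = 1.738, b = 1.000.
sin(ω/2) = (a − b)/(a + b) = 0.7376/2.738 = 0.2694, so ω = 2 arcsin(0.2694) ≈ 31.3°.

31.3°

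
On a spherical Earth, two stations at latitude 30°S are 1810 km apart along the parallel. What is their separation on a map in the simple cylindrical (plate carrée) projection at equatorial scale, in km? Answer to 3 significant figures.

2090 km

Plate carrée maps x = Rλ, y = Rφ. The meridian scale is h = 1 and the parallel scale is k = 1/cos φ = sec φ.
Along the parallel, k = sec 30° = 1/0.8660 = 1.155.
Map distance = 1810 × 1.155 ≈ 2090 km.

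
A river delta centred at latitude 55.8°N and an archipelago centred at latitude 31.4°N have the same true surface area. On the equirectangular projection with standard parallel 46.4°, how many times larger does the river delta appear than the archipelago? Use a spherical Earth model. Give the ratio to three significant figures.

1.52

In the equirectangular projection with standard parallel φ₀ = 46.4° (x = Rλ cos φ₀, y = Rφ), meridians are true-scale (h = 1) and the parallel scale is k = cos φ₀ / cos φ.
Areal scale at 55.8°: h·k = 1.000 × 1.227 = 1.227.
Areal scale at 31.4°: h·k = 1.000 × 0.8079 = 0.8079.
Ratio = 1.227/0.8079 ≈ 1.52.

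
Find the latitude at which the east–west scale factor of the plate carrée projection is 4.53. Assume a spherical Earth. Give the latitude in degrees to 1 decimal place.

77.2°

Plate carrée: h = 1, k = sec φ along parallels.
sec φ = 4.53  ⇒  cos φ = 0.2208  ⇒  φ ≈ 77.2°.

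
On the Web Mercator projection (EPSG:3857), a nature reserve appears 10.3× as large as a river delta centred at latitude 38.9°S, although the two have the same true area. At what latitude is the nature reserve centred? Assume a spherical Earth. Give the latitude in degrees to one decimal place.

76.0°

Mercator areal scale is sec²φ, so apparent-area ratio = sec²φ₁ / sec²φ₂ = cos²φ₂ / cos²φ₁.
cos²φ₂ / cos²φ₁ = 10.3  ⇒  cos φ₁ = cos 38.9° / √10.3 = 0.7782/3.209 = 0.2425.
φ₁ = arccos(0.2425) ≈ 76.0°.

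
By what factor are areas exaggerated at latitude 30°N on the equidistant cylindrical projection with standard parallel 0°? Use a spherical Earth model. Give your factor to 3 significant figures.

1.15

For the equirectangular projection with φ₀ = 0 (plate carrée), h = 1 along meridians and k = sec φ along parallels.
Areal scale = h·k = 1 × sec φ; at 30°, h = 1.000, k = 1.155, so h·k = 1.155.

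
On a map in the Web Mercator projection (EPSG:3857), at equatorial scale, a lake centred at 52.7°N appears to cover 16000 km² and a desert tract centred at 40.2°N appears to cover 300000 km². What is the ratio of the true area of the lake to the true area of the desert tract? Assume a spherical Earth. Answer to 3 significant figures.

Since Mercator area scale is 1/cos²φ, the true area equals the apparent area multiplied by cos²φ.
True area of lake: 16000 × cos²(52.7°) = 16000 × 0.3672 = 5876 km².
True area of desert tract: 300000 × cos²(40.2°) = 300000 × 0.5834 = 175000 km².
Ratio = 5876 / 175000 ≈ 0.0336.

0.0336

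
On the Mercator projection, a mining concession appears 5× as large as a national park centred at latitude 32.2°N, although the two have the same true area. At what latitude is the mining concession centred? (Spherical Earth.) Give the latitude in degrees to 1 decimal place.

67.8°

For equal true areas on Mercator, apparent areas scale as sec²φ, so the ratio is cos²φ₂ / cos²φ₁.
cos²φ₂ / cos²φ₁ = 5  ⇒  cos φ₁ = cos 32.2° / √5 = 0.8462/2.236 = 0.3784.
φ₁ = arccos(0.3784) ≈ 67.8°.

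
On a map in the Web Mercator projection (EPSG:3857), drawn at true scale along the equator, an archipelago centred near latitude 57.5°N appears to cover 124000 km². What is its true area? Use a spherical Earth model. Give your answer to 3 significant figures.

The Mercator projection is conformal; its linear scale factor is the same in every direction and equals sec φ = 1/cos φ.
Areal scale = k² = sec²φ = 1/cos²(57.5°) = 1/0.5373² = 3.464.
True area = apparent / (areal scale) = 124000 / 3.464 ≈ 35800 km².

35800 km²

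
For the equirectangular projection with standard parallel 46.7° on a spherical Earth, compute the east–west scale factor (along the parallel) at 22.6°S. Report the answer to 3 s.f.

0.743

With standard parallel φ₀ = 46.7°, the equirectangular projection gives x = Rλ cos φ₀, y = Rφ, so h = 1 and k = cos 46.7° / cos φ.
k = cos 46.7° / cos 22.6° = 0.6858/0.9232 = 0.7429.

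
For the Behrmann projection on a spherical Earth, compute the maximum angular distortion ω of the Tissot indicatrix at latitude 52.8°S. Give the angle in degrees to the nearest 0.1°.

40.3°

The Behrmann projection is cylindrical equal-area with φ₀ = 30°. For cylindrical equal-area with standard parallel φ₀, h = cos φ / cos φ₀ and k = cos φ₀ / cos φ, so h·k = 1.
At 52.8°: h = 0.6981, k = 1.432; principal scales a = 1.432, b = 0.6981.
sin(ω/2) = (a − b)/(a + b) = 0.7343/2.131 = 0.3446, so ω = 2 arcsin(0.3446) ≈ 40.3°.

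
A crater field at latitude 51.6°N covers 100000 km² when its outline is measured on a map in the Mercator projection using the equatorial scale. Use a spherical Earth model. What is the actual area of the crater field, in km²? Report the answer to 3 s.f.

38600 km²

For Mercator, h = k = sec φ (a conformal cylindrical projection has a single point scale, 1/cos φ).
Areal scale = k² = sec²φ = 1/cos²(51.6°) = 1/0.6211² = 2.592.
True area = apparent / (areal scale) = 100000 / 2.592 ≈ 38600 km².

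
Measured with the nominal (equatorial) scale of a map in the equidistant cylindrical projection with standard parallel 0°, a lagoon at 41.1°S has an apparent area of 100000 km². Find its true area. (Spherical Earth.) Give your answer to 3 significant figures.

75400 km²

Plate carrée maps x = Rλ, y = Rφ. The meridian scale is h = 1 and the parallel scale is k = 1/cos φ = sec φ.
Areal scale = h·k = 1 × sec φ; at 41.1°, h = 1.000, k = 1.327, so h·k = 1.327.
True area = apparent / (areal scale) = 100000 / 1.327 ≈ 75400 km².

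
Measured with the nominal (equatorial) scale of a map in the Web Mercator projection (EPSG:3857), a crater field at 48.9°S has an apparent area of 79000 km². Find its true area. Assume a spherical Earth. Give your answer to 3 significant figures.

34100 km²

Mercator is conformal, so the point scale is isotropic: h = k = sec φ = 1/cos φ.
Areal scale = k² = sec²φ = 1/cos²(48.9°) = 1/0.6574² = 2.314.
True area = apparent / (areal scale) = 79000 / 2.314 ≈ 34100 km².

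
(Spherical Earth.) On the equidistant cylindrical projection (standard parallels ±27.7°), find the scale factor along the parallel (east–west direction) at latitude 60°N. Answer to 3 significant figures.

With standard parallel φ₀ = 27.7°, the equirectangular projection gives x = Rλ cos φ₀, y = Rφ, so h = 1 and k = cos 27.7° / cos φ.
k = cos 27.7° / cos 60° = 0.8854/0.5000 = 1.771.

1.77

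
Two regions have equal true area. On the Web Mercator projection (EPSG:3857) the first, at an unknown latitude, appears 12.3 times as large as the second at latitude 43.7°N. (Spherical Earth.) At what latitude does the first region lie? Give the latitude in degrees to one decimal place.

On Mercator, (apparent₁)/(apparent₂) = sec²φ₁ / sec²φ₂ when true areas are equal.
cos²φ₂ / cos²φ₁ = 12.3  ⇒  cos φ₁ = cos 43.7° / √12.3 = 0.7230/3.507 = 0.2061.
φ₁ = arccos(0.2061) ≈ 78.1°.

78.1°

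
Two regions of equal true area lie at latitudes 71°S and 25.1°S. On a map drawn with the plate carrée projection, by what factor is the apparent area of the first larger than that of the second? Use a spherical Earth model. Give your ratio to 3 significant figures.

2.78

In the plate carrée (x = Rλ, y = Rφ), meridians are true-scale (h = 1) and parallels are stretched by k = sec φ.
Areal scale at 71°: h·k = 1.000 × 3.072 = 3.072.
Areal scale at 25.1°: h·k = 1.000 × 1.104 = 1.104.
Ratio = 3.072/1.104 ≈ 2.78.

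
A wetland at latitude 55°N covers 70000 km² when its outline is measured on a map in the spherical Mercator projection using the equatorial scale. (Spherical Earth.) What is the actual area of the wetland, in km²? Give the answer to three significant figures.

23000 km²

Mercator is conformal, so the point scale is isotropic: h = k = sec φ = 1/cos φ.
Areal scale = k² = sec²φ = 1/cos²(55°) = 1/0.5736² = 3.040.
True area = apparent / (areal scale) = 70000 / 3.040 ≈ 23000 km².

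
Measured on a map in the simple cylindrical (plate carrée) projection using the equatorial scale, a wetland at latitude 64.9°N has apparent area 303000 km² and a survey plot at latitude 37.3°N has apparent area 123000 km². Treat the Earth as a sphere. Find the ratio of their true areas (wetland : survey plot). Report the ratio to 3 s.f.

1.31

On the plate carrée, areal scale = h·k = 1 × sec φ, so true area = apparent × cos φ.
True area of wetland: 303000 × cos(64.9°) = 303000 × 0.4242 = 128500 km².
True area of survey plot: 123000 × cos(37.3°) = 123000 × 0.7955 = 97840 km².
Ratio = 128500 / 97840 ≈ 1.31.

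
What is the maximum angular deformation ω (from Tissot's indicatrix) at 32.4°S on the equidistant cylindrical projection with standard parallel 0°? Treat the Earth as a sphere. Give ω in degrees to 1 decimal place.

9.7°

Plate carrée maps x = Rλ, y = Rφ. The meridian scale is h = 1 and the parallel scale is k = 1/cos φ = sec φ.
At 32.4°: h = 1.000, k = 1.184; principal scales a = 1.184, b = 1.000.
sin(ω/2) = (a − b)/(a + b) = 0.1844/2.184 = 0.08441, so ω = 2 arcsin(0.08441) ≈ 9.7°.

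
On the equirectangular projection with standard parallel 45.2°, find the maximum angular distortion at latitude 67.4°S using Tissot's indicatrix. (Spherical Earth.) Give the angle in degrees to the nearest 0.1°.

With standard parallel φ₀ = 45.2°, the equirectangular projection gives x = Rλ cos φ₀, y = Rφ, so h = 1 and k = cos 45.2° / cos φ.
At 67.4°: h = 1.000, k = 1.834; principal scales a = 1.834, b = 1.000.
sin(ω/2) = (a − b)/(a + b) = 0.8336/2.834 = 0.2942, so ω = 2 arcsin(0.2942) ≈ 34.2°.

34.2°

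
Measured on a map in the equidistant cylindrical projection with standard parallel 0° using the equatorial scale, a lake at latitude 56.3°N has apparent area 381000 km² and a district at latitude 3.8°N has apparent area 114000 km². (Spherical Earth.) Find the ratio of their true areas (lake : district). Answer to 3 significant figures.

Plate carrée has h = 1 and k = sec φ, giving areal scale sec φ; true area = (apparent area) · cos φ.
True area of lake: 381000 × cos(56.3°) = 381000 × 0.5548 = 211400 km².
True area of district: 114000 × cos(3.8°) = 114000 × 0.9978 = 113700 km².
Ratio = 211400 / 113700 ≈ 1.86.

1.86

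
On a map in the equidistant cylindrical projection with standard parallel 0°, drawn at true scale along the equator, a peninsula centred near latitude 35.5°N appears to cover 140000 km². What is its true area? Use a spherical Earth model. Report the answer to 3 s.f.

Plate carrée maps x = Rλ, y = Rφ. The meridian scale is h = 1 and the parallel scale is k = 1/cos φ = sec φ.
Areal scale = h·k = 1 × sec φ; at 35.5°, h = 1.000, k = 1.228, so h·k = 1.228.
True area = apparent / (areal scale) = 140000 / 1.228 ≈ 114000 km².

114000 km²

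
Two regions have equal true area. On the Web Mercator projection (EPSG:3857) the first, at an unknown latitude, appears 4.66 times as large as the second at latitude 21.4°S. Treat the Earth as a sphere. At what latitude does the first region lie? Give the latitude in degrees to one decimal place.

64.4°

On Mercator, (apparent₁)/(apparent₂) = sec²φ₁ / sec²φ₂ when true areas are equal.
cos²φ₂ / cos²φ₁ = 4.66  ⇒  cos φ₁ = cos 21.4° / √4.66 = 0.9311/2.159 = 0.4313.
φ₁ = arccos(0.4313) ≈ 64.4°.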